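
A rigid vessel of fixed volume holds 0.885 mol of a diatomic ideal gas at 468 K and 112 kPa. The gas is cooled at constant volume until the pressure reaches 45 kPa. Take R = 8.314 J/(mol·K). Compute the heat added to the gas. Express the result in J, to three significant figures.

Q ≈ -5150 J

Constant volume ⇒ W = 0, so Q = ΔU = nCᵥΔT with Cᵥ = 5R/2 = 20.79 J/(mol·K).
At constant V, T₂/T₁ = P₂/P₁ ⇒ ΔT = T₁(P₂/P₁ − 1) = 468·(45/112 − 1) = -280 K.
ΔU = (0.885)(20.79)(-280) = -5150 J.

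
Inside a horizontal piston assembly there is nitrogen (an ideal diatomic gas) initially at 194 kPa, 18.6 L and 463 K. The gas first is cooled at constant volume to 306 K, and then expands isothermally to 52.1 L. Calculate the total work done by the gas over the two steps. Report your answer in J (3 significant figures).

W_total ≈ 2460 J

Step 1 (isochoric): W = 0 (constant volume).
After step 1: P = 128.2 kPa (V unchanged).
Step 2 (isothermal): W = P₁V₁ ln(V₂/V₁) = (2385) ln(52.1/18.6) = 2456 J.
W_total = 0 + 2456 = 2456 J.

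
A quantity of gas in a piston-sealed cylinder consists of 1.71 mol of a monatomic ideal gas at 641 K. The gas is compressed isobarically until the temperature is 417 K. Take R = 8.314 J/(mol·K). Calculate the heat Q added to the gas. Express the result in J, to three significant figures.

Q ≈ -7960 J

Isobaric: W = nRΔT = (1.71)(8.314)(-224) = -3185 J.
ΔU = nCᵥΔT with Cᵥ = 3R/2: ΔU = (1.71)(12.47)(-224) = -4777 J.
Q = ΔU + W = -4777 − 3185 = -7961 J.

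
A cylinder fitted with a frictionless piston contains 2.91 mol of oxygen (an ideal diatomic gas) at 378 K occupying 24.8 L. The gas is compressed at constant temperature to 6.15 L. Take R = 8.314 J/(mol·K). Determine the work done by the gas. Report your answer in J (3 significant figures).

W ≈ -12800 J

Isothermal: W = nRT ln(V₂/V₁).
W = (2.91)(8.314)(378) × ln(6.15/24.8)
  = 9145 × -1.394
W_by_gas = -12752 J.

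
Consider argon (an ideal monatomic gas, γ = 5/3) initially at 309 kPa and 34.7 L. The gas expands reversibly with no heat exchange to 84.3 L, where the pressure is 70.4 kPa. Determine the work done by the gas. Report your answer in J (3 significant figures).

W ≈ 7180 J

Adiabatic: W = (P₁V₁ − P₂V₂)/(γ − 1) with γ = 5/3.
P₁V₁ = 10722 J, P₂V₂ = 5935 J.
W = (10722 − 5935) / 0.6667 = 7181 J.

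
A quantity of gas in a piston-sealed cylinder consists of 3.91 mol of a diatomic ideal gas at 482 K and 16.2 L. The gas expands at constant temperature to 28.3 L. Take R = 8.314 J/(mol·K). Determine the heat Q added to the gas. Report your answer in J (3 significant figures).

Q ≈ 8740 J

Isothermal ⇒ ΔU = 0, so Q = W = nRT ln(V₂/V₁).
Q = (3.91)(8.314)(482) ln(28.3/16.2) = 15669 × 0.5579 = 8741 J.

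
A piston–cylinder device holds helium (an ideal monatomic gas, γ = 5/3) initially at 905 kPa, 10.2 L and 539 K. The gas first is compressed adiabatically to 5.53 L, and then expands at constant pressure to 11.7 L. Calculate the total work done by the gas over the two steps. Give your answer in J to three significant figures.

Step 1 (adiabatic): W = (P₁V₁ − P₂V₂)/(γ−1) = (9231 − 13883)/0.667 = -6979 J.
After step 1: P = 2511 kPa, V = 5.53 L, T = 810.7 K.
Step 2 (isobaric): W = PΔV = (2511 kPa)(11.7 − 5.53 L) = 15490 J.
W_total = -6979 + 15490 = 8512 J.

W_total ≈ 8510 J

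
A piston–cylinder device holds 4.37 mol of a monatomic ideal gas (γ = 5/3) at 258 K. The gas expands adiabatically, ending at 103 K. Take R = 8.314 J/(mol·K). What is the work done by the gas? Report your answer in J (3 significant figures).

Adiabatic ⇒ Q = 0, so W_by = −ΔU = nCᵥ(T₁ − T₂).
Cᵥ = 3R/2 = 12.47 J/(mol·K).
W = (4.37)(12.47)(258 − 103) = 8447 J.

W ≈ 8450 J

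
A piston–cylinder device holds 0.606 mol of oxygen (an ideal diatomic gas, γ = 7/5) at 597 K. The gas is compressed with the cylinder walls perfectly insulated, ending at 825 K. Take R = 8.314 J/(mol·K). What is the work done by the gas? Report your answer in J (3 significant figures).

W ≈ -2870 J

Adiabatic ⇒ Q = 0, so W_by = −ΔU = nCᵥ(T₁ − T₂).
Cᵥ = 5R/2 = 20.79 J/(mol·K).
W = (0.606)(20.79)(597 − 825) = -2872 J.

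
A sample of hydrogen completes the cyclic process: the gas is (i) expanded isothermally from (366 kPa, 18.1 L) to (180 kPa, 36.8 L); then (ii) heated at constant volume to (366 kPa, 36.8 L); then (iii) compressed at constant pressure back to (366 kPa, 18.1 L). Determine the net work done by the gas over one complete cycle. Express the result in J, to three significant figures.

W_net ≈ -2140 J

Leg (i): W = PᵢVᵢ ln(V_f/Vᵢ) = (6625) ln(36.8/18.1) = 4701 J.
Leg (ii): W = 0.
Leg (iii): W = PΔV = (366)(18.1 − 36.8) = -6844 J.
W_net = 4701 − 6844 = -2143 J.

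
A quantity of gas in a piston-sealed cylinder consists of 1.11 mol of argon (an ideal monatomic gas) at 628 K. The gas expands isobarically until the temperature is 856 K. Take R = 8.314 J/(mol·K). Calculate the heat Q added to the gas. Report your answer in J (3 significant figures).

Isobaric: W = nRΔT = (1.11)(8.314)(228) = 2104 J.
ΔU = nCᵥΔT with Cᵥ = 3R/2: ΔU = (1.11)(12.47)(228) = 3156 J.
Q = ΔU + W = 3156 + 2104 = 5260 J.

Q ≈ 5260 J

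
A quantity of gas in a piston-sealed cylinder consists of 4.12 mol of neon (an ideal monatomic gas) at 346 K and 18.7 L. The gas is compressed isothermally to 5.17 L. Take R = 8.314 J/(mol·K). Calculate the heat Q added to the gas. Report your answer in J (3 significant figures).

Q ≈ -15200 J

Isothermal ⇒ ΔU = 0, so Q = W = nRT ln(V₂/V₁).
Q = (4.12)(8.314)(346) ln(5.17/18.7) = 11852 × -1.286 = -15237 J.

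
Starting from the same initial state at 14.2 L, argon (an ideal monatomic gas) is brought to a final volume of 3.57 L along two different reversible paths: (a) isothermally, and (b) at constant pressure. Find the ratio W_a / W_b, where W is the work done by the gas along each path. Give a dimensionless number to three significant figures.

Path (a) isothermal: W = P₁V₁ ln(V₂/V₁) → W_a/(P₁V₁) = -1.381.
Path (b) isobaric: W = P₁(V₂ − V₁) → W_b/(P₁V₁) = -0.7486.
W_a / W_b = -1.381 / -0.7486 = 1.844.

W_a / W_b ≈ 1.84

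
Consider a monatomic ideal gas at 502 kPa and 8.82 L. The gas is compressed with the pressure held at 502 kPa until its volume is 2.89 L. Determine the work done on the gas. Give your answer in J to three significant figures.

Isobaric: W = P ΔV.
W = (502 kPa)(2.89 − 8.82 L) = (502)(-5.93) = -2977 J.
Work on gas = −W_by = 2977 J.

W ≈ 2980 J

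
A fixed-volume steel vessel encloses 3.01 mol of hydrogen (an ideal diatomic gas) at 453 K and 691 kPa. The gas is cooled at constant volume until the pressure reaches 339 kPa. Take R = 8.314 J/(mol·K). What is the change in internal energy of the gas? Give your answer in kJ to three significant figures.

Constant volume ⇒ W = 0, so Q = ΔU = nCᵥΔT with Cᵥ = 5R/2 = 20.79 J/(mol·K).
At constant V, T₂/T₁ = P₂/P₁ ⇒ ΔT = T₁(P₂/P₁ − 1) = 453·(339/691 − 1) = -230.8 K.
ΔU = (3.01)(20.79)(-230.8) = -14437 J.

ΔU ≈ -14.4 kJ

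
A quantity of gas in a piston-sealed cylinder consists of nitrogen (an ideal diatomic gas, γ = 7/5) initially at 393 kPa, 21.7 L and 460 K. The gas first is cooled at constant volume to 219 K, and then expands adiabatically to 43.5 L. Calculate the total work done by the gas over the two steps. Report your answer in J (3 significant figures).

W_total ≈ 2460 J

Step 1 (isochoric): W = 0 (constant volume).
After step 1: P = 187.1 kPa (V unchanged).
Step 2 (adiabatic): W = (P₁V₁ − P₂V₂)/(γ−1) = (4060 − 3074)/0.4 = 2465 J.
W_total = 0 + 2465 = 2465 J.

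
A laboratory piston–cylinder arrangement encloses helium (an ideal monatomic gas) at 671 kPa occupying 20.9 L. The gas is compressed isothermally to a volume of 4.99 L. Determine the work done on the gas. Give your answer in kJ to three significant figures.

Isothermal: W = nRT ln(V₂/V₁) = P₁V₁ ln(V₂/V₁).
P₁V₁ = (671 kPa)(20.9 L) = 14024 J.
W = 14024 × ln(4.99/20.9) = 14024 × -1.432
W_by_gas = -20087 J; work on gas = −W_by = 20087 J.

W ≈ 20.1 kJ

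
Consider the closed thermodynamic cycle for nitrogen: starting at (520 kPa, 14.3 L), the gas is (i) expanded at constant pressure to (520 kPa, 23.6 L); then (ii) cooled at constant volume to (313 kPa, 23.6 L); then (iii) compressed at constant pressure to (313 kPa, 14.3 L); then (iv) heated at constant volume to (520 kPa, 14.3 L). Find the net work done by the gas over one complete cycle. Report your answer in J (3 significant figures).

W_net ≈ 1930 J

Constant-volume legs do no work.
W(i) = (520)(23.6 − 14.3) = 4836 J; W(iii) = (313)(14.3 − 23.6) = -2911 J.
W_net = 4836 − 2911 = 1925 J (the clockwise enclosed area).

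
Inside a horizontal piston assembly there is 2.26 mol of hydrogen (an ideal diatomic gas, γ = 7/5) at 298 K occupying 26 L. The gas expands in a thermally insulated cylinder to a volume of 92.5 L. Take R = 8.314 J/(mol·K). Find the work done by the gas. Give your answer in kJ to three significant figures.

W ≈ 5.57 kJ

Adiabatic: TV^(γ−1) = const with γ = 7/5.
T₂ = T₁ (V₁/V₂)^(γ−1) = 298 × (26/92.5)^0.4 = 298 × 0.6019 = 179.4 K.
W_by = nCᵥ(T₁ − T₂) = (2.26)(20.79)(298 − 179.4) = 5573 J.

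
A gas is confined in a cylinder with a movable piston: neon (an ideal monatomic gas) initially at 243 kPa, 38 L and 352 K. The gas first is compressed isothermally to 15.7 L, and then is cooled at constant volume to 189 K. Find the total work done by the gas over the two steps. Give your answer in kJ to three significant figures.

Step 1 (isothermal): W = P₁V₁ ln(V₂/V₁) = (9234) ln(15.7/38) = -8162 J.
Step 2 (isochoric): W = 0 (constant volume).
W_total = -8162 + 0 = -8162 J.

W_total ≈ -8.16 kJ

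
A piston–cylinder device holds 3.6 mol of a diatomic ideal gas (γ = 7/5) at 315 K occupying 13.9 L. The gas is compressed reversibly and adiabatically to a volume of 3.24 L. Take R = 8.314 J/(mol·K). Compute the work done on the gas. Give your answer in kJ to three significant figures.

Adiabatic: TV^(γ−1) = const with γ = 7/5.
T₂ = T₁ (V₁/V₂)^(γ−1) = 315 × (13.9/3.24)^0.4 = 315 × 1.791 = 564 K.
W_by = nCᵥ(T₁ − T₂) = (3.6)(20.79)(315 − 564) = -18634 J.
Work on gas = −W_by = 18634 J.

W ≈ 18.6 kJ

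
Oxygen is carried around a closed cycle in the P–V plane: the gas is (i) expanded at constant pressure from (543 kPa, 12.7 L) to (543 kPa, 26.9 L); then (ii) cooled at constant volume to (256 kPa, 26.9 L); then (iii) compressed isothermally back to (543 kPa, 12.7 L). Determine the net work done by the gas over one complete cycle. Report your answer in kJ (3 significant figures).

W_net ≈ 2.54 kJ

Leg (i): W = PΔV = (543)(26.9 − 12.7) = 7711 J.
Leg (ii): W = 0.
Leg (iii): W = PᵢVᵢ ln(V_f/Vᵢ) = (6886) ln(12.7/26.9) = -5168 J.
W_net = 7711 − 5168 = 2542 J.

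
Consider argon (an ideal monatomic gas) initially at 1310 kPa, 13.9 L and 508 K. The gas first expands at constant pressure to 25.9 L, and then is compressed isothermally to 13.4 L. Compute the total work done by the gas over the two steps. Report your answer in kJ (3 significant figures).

Step 1 (isobaric): W = PΔV = (1310 kPa)(25.9 − 13.9 L) = 15720 J.
After step 1: P = 1310 kPa, V = 25.9 L, T = 946.6 K.
Step 2 (isothermal): W = P₁V₁ ln(V₂/V₁) = (33929) ln(13.4/25.9) = -22359 J.
W_total = 15720 − 22359 = -6639 J.

W_total ≈ -6.64 kJ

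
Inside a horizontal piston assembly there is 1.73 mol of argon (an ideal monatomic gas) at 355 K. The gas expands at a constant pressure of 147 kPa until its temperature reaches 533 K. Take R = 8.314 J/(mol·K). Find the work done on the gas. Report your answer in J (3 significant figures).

W ≈ -2560 J

Isobaric: W = P ΔV = nR ΔT.
W = (1.73)(8.314)(533 − 355) = 2560 J.
Work on gas = −W_by = -2560 J.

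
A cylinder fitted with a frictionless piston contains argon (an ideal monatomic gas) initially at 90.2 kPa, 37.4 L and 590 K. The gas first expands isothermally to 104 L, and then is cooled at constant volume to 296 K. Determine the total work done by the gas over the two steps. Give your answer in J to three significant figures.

W_total ≈ 3450 J

Step 1 (isothermal): W = P₁V₁ ln(V₂/V₁) = (3373) ln(104/37.4) = 3450 J.
Step 2 (isochoric): W = 0 (constant volume).
W_total = 3450 + 0 = 3450 J.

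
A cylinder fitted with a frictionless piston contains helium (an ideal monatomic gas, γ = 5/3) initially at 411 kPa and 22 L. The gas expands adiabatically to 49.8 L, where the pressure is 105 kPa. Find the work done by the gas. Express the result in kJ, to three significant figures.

Adiabatic: W = (P₁V₁ − P₂V₂)/(γ − 1) with γ = 5/3.
P₁V₁ = 9042 J, P₂V₂ = 5229 J.
W = (9042 − 5229) / 0.6667 = 5719 J.

W ≈ 5.72 kJ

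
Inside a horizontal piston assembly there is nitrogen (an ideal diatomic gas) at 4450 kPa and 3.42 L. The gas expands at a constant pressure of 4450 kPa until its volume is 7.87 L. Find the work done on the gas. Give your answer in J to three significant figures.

W ≈ -19800 J

Isobaric: W = P ΔV.
W = (4450 kPa)(7.87 − 3.42 L) = (4450)(4.45) = 19802 J.
Work on gas = −W_by = -19802 J.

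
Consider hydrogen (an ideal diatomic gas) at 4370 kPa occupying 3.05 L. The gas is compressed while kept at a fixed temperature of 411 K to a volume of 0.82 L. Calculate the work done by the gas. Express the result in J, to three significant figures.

W ≈ -17500 J

Isothermal: W = nRT ln(V₂/V₁) = P₁V₁ ln(V₂/V₁).
P₁V₁ = (4370 kPa)(3.05 L) = 13328 J.
W = 13328 × ln(0.82/3.05) = 13328 × -1.314
W_by_gas = -17508 J.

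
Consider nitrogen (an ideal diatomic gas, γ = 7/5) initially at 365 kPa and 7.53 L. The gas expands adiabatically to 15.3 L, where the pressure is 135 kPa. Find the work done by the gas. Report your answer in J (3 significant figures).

W ≈ 1710 J

Adiabatic: W = (P₁V₁ − P₂V₂)/(γ − 1) with γ = 7/5.
P₁V₁ = 2748 J, P₂V₂ = 2066 J.
W = (2748 − 2066) / 0.4 = 1707 J.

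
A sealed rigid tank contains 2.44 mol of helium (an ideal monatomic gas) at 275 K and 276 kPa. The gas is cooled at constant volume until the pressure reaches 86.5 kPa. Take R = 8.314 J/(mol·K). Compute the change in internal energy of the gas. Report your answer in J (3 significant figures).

ΔU ≈ -5750 J

Constant volume ⇒ W = 0, so Q = ΔU = nCᵥΔT with Cᵥ = 3R/2 = 12.47 J/(mol·K).
At constant V, T₂/T₁ = P₂/P₁ ⇒ ΔT = T₁(P₂/P₁ − 1) = 275·(86.5/276 − 1) = -188.8 K.
ΔU = (2.44)(12.47)(-188.8) = -5745 J.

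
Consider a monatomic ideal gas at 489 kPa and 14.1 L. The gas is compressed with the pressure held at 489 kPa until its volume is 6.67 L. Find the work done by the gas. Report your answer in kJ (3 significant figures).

W ≈ -3.63 kJ

Isobaric: W = P ΔV.
W = (489 kPa)(6.67 − 14.1 L) = (489)(-7.43) = -3633 J.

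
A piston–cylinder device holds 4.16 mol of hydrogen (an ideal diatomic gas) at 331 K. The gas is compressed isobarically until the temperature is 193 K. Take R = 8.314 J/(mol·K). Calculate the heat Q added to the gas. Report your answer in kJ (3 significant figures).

Q ≈ -16.7 kJ

Isobaric: W = nRΔT = (4.16)(8.314)(-138) = -4773 J.
ΔU = nCᵥΔT with Cᵥ = 5R/2: ΔU = (4.16)(20.79)(-138) = -11932 J.
Q = ΔU + W = -11932 − 4773 = -16705 J.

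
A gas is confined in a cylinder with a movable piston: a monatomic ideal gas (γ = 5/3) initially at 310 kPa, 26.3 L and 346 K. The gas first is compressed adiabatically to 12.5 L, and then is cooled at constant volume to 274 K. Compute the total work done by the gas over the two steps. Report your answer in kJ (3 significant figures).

Step 1 (adiabatic): W = (P₁V₁ − P₂V₂)/(γ−1) = (8153 − 13387)/0.667 = -7851 J.
Step 2 (isochoric): W = 0 (constant volume).
W_total = -7851 + 0 = -7851 J.

W_total ≈ -7.85 kJ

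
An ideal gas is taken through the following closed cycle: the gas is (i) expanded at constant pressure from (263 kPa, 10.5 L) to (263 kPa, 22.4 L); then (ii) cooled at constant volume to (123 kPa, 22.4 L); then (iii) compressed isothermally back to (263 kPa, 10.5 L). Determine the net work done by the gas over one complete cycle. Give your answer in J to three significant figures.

W_net ≈ 1040 J

Leg (i): W = PΔV = (263)(22.4 − 10.5) = 3130 J.
Leg (ii): W = 0.
Leg (iii): W = PᵢVᵢ ln(V_f/Vᵢ) = (2755) ln(10.5/22.4) = -2088 J.
W_net = 3130 − 2088 = 1042 J.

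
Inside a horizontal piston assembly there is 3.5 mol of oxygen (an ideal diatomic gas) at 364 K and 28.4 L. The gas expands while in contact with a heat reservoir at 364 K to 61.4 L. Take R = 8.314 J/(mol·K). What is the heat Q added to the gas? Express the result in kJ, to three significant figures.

Q ≈ 8.17 kJ

Isothermal ⇒ ΔU = 0, so Q = W = nRT ln(V₂/V₁).
Q = (3.5)(8.314)(364) ln(61.4/28.4) = 10592 × 0.771 = 8167 J.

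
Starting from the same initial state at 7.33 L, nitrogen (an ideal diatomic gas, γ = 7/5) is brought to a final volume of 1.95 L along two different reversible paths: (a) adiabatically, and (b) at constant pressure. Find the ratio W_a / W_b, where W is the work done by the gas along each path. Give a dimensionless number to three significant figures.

Path (a) adiabatic: W = P₁V₁(1 − (V₁/V₂)^(γ−1))/(γ−1) → W_a/(P₁V₁) = -1.746.
Path (b) isobaric: W = P₁(V₂ − V₁) → W_b/(P₁V₁) = -0.734.
W_a / W_b = -1.746 / -0.734 = 2.379.

W_a / W_b ≈ 2.38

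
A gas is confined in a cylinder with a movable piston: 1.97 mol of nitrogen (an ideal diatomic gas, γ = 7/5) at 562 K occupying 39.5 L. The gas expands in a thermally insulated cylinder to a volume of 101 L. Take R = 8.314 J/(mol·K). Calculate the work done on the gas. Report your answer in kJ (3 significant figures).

W ≈ -7.20 kJ

Adiabatic: TV^(γ−1) = const with γ = 7/5.
T₂ = T₁ (V₁/V₂)^(γ−1) = 562 × (39.5/101)^0.4 = 562 × 0.6869 = 386.1 K.
W_by = nCᵥ(T₁ − T₂) = (1.97)(20.79)(562 − 386.1) = 7204 J.
Work on gas = −W_by = -7204 J.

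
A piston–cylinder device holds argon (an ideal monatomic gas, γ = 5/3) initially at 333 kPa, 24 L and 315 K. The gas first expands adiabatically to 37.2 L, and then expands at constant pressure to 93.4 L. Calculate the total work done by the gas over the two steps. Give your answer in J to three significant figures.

Step 1 (adiabatic): W = (P₁V₁ − P₂V₂)/(γ−1) = (7992 − 5967)/0.667 = 3037 J.
After step 1: P = 160.4 kPa, V = 37.2 L, T = 235.2 K.
Step 2 (isobaric): W = PΔV = (160.4 kPa)(93.4 − 37.2 L) = 9015 J.
W_total = 3037 + 9015 = 12052 J.

W_total ≈ 12100 J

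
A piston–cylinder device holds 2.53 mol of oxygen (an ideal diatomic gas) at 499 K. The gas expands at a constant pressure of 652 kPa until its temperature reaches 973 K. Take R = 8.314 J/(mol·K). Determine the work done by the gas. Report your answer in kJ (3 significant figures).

Isobaric: W = P ΔV = nR ΔT.
W = (2.53)(8.314)(973 − 499) = 9970 J.

W ≈ 9.97 kJ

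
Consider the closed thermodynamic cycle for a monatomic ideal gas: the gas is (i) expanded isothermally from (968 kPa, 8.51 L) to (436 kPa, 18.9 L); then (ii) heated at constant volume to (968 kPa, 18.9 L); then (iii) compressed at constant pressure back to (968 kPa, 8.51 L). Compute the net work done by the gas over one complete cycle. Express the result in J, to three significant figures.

W_net ≈ -3480 J

Leg (i): W = PᵢVᵢ ln(V_f/Vᵢ) = (8238) ln(18.9/8.51) = 6573 J.
Leg (ii): W = 0.
Leg (iii): W = PΔV = (968)(8.51 − 18.9) = -10058 J.
W_net = 6573 − 10058 = -3485 J.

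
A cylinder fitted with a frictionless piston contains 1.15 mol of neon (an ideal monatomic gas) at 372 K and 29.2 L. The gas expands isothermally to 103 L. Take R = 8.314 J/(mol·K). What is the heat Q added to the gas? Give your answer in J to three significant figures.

Q ≈ 4480 J

Isothermal ⇒ ΔU = 0, so Q = W = nRT ln(V₂/V₁).
Q = (1.15)(8.314)(372) ln(103/29.2) = 3557 × 1.261 = 4483 J.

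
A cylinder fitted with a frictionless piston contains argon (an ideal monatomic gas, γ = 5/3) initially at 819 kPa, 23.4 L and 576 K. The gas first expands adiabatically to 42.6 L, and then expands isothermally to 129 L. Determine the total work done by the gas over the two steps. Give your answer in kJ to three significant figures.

Step 1 (adiabatic): W = (P₁V₁ − P₂V₂)/(γ−1) = (19165 − 12854)/0.667 = 9466 J.
After step 1: P = 301.7 kPa, V = 42.6 L, T = 386.3 K.
Step 2 (isothermal): W = P₁V₁ ln(V₂/V₁) = (12854) ln(129/42.6) = 14242 J.
W_total = 9466 + 14242 = 23708 J.

W_total ≈ 23.7 kJ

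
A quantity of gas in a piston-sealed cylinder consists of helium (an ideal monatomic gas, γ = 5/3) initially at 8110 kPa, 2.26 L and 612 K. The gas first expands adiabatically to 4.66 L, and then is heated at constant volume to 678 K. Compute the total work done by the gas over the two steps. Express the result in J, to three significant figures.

Step 1 (adiabatic): W = (P₁V₁ − P₂V₂)/(γ−1) = (18329 − 11314)/0.667 = 10522 J.
Step 2 (isochoric): W = 0 (constant volume).
W_total = 10522 + 0 = 10522 J.

W_total ≈ 10500 J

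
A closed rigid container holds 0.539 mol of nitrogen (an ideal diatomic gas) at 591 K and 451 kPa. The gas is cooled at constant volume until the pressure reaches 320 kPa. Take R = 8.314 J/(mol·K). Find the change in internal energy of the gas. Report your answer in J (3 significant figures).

Constant volume ⇒ W = 0, so Q = ΔU = nCᵥΔT with Cᵥ = 5R/2 = 20.79 J/(mol·K).
At constant V, T₂/T₁ = P₂/P₁ ⇒ ΔT = T₁(P₂/P₁ − 1) = 591·(320/451 − 1) = -171.7 K.
ΔU = (0.539)(20.79)(-171.7) = -1923 J.

ΔU ≈ -1920 J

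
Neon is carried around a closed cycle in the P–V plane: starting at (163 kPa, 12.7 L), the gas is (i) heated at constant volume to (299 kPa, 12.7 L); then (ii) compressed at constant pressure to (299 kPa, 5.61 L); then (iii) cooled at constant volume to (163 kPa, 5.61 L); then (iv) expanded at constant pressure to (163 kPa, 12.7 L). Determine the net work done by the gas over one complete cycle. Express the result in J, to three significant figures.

W_net ≈ -964 J

Constant-volume legs do no work.
W(ii) = (299)(5.61 − 12.7) = -2120 J; W(iv) = (163)(12.7 − 5.61) = 1156 J.
W_net = -2120 + 1156 = -964.2 J (the counter-clockwise enclosed area).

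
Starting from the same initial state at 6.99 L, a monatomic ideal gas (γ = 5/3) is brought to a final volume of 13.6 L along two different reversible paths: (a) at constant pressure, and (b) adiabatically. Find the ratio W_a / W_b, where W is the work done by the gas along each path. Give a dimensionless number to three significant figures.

W_a / W_b ≈ 1.76

Path (a) isobaric: W = P₁(V₂ − V₁) → W_a/(P₁V₁) = 0.9456.
Path (b) adiabatic: W = P₁V₁(1 − (V₁/V₂)^(γ−1))/(γ−1) → W_b/(P₁V₁) = 0.5375.
W_a / W_b = 0.9456 / 0.5375 = 1.759.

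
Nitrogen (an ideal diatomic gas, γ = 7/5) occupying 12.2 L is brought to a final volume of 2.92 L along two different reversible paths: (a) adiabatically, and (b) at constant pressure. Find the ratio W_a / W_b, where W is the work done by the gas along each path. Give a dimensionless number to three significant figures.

W_a / W_b ≈ 2.54

Path (a) adiabatic: W = P₁V₁(1 − (V₁/V₂)^(γ−1))/(γ−1) → W_a/(P₁V₁) = -1.929.
Path (b) isobaric: W = P₁(V₂ − V₁) → W_b/(P₁V₁) = -0.7607.
W_a / W_b = -1.929 / -0.7607 = 2.536.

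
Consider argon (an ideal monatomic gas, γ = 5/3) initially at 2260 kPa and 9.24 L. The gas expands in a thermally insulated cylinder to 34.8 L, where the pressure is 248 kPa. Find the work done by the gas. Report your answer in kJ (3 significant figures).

W ≈ 18.4 kJ

Adiabatic: W = (P₁V₁ − P₂V₂)/(γ − 1) with γ = 5/3.
P₁V₁ = 20882 J, P₂V₂ = 8630 J.
W = (20882 − 8630) / 0.6667 = 18378 J.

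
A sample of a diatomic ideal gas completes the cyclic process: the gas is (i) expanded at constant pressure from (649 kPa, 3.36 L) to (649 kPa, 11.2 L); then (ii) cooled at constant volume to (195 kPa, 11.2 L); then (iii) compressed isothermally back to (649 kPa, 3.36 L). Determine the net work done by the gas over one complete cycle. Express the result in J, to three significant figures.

Leg (i): W = PΔV = (649)(11.2 − 3.36) = 5088 J.
Leg (ii): W = 0.
Leg (iii): W = PᵢVᵢ ln(V_f/Vᵢ) = (2184) ln(3.36/11.2) = -2629 J.
W_net = 5088 − 2629 = 2459 J.

W_net ≈ 2460 J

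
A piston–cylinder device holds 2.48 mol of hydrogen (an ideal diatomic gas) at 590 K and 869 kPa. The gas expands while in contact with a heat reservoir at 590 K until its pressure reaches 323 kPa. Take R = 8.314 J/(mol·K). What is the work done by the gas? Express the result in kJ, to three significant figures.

W ≈ 12.0 kJ

Isothermal process: W = nRT ln(V₂/V₁) = nRT ln(P₁/P₂).
W = (2.48)(8.314)(590) × ln(869/323)
  = 12165 × ln(2.69) = 12165 × 0.9897
W_by_gas = 12040 J.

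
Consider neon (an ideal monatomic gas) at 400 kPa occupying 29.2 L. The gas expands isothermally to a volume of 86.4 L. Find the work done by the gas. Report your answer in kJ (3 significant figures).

W ≈ 12.7 kJ

Isothermal: W = nRT ln(V₂/V₁) = P₁V₁ ln(V₂/V₁).
P₁V₁ = (400 kPa)(29.2 L) = 11680 J.
W = 11680 × ln(86.4/29.2) = 11680 × 1.085
W_by_gas = 12671 J.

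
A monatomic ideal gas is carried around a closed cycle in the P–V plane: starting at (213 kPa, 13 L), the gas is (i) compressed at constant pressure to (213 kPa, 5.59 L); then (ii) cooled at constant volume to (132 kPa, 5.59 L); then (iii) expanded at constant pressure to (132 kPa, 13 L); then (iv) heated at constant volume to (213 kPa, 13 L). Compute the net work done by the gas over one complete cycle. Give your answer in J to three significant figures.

Constant-volume legs do no work.
W(i) = (213)(5.59 − 13) = -1578 J; W(iii) = (132)(13 − 5.59) = 978.1 J.
W_net = -1578 + 978.1 = -600.2 J (the counter-clockwise enclosed area).

W_net ≈ -600 J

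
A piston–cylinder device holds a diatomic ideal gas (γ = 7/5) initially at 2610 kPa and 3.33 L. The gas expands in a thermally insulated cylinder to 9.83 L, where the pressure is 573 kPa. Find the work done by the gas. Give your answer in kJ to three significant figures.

Adiabatic: W = (P₁V₁ − P₂V₂)/(γ − 1) with γ = 7/5.
P₁V₁ = 8691 J, P₂V₂ = 5633 J.
W = (8691 − 5633) / 0.4 = 7647 J.

W ≈ 7.65 kJ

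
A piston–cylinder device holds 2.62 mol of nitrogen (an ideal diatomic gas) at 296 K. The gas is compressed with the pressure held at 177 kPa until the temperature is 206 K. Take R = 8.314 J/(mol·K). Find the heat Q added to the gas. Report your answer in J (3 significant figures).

Isobaric: W = nRΔT = (2.62)(8.314)(-90) = -1960 J.
ΔU = nCᵥΔT with Cᵥ = 5R/2: ΔU = (2.62)(20.79)(-90) = -4901 J.
Q = ΔU + W = -4901 − 1960 = -6862 J.

Q ≈ -6860 J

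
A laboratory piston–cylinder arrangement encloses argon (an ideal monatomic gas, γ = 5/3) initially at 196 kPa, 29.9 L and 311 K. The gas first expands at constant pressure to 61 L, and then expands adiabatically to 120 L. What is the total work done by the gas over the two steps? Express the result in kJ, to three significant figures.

W_total ≈ 12.6 kJ

Step 1 (isobaric): W = PΔV = (196 kPa)(61 − 29.9 L) = 6096 J.
After step 1: P = 196 kPa, V = 61 L, T = 634.5 K.
Step 2 (adiabatic): W = (P₁V₁ − P₂V₂)/(γ−1) = (11956 − 7615)/0.667 = 6511 J.
W_total = 6096 + 6511 = 12607 J.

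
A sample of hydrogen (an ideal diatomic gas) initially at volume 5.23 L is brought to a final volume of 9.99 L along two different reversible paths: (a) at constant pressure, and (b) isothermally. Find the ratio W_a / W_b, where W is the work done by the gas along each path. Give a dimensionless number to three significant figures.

Path (a) isobaric: W = P₁(V₂ − V₁) → W_a/(P₁V₁) = 0.9101.
Path (b) isothermal: W = P₁V₁ ln(V₂/V₁) → W_b/(P₁V₁) = 0.6472.
W_a / W_b = 0.9101 / 0.6472 = 1.406.

W_a / W_b ≈ 1.41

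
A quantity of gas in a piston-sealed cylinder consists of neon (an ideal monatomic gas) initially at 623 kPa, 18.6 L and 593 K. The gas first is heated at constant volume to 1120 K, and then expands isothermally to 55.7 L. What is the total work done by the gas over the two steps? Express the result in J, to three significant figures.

W_total ≈ 24000 J

Step 1 (isochoric): W = 0 (constant volume).
After step 1: P = 1177 kPa (V unchanged).
Step 2 (isothermal): W = P₁V₁ ln(V₂/V₁) = (21886) ln(55.7/18.6) = 24005 J.
W_total = 0 + 24005 = 24005 J.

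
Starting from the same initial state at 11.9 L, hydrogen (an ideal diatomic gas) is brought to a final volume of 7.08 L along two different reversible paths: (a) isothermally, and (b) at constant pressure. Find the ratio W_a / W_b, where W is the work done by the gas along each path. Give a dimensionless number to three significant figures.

W_a / W_b ≈ 1.28

Path (a) isothermal: W = P₁V₁ ln(V₂/V₁) → W_a/(P₁V₁) = -0.5193.
Path (b) isobaric: W = P₁(V₂ − V₁) → W_b/(P₁V₁) = -0.405.
W_a / W_b = -0.5193 / -0.405 = 1.282.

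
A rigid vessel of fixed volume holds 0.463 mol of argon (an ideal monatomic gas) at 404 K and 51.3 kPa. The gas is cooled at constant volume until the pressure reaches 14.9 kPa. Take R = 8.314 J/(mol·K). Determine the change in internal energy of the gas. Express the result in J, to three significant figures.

Constant volume ⇒ W = 0, so Q = ΔU = nCᵥΔT with Cᵥ = 3R/2 = 12.47 J/(mol·K).
At constant V, T₂/T₁ = P₂/P₁ ⇒ ΔT = T₁(P₂/P₁ − 1) = 404·(14.9/51.3 − 1) = -286.7 K.
ΔU = (0.463)(12.47)(-286.7) = -1655 J.

ΔU ≈ -1660 J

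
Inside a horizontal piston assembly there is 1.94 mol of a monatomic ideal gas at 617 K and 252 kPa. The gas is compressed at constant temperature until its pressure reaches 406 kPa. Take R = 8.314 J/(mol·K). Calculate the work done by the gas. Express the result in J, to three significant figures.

Isothermal process: W = nRT ln(V₂/V₁) = nRT ln(P₁/P₂).
W = (1.94)(8.314)(617) × ln(252/406)
  = 9952 × ln(0.6207) = 9952 × -0.4769
W_by_gas = -4746 J.

W ≈ -4750 J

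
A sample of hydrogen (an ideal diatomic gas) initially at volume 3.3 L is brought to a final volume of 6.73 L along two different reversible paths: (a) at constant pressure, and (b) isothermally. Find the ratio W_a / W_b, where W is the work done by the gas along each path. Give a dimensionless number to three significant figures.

Path (a) isobaric: W = P₁(V₂ − V₁) → W_a/(P₁V₁) = 1.039.
Path (b) isothermal: W = P₁V₁ ln(V₂/V₁) → W_b/(P₁V₁) = 0.7127.
W_a / W_b = 1.039 / 0.7127 = 1.458.

W_a / W_b ≈ 1.46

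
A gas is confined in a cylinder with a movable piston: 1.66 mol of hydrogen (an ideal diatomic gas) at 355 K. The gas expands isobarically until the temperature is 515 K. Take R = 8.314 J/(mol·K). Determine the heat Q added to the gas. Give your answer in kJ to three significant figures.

Q ≈ 7.73 kJ

Isobaric: W = nRΔT = (1.66)(8.314)(160) = 2208 J.
ΔU = nCᵥΔT with Cᵥ = 5R/2: ΔU = (1.66)(20.79)(160) = 5520 J.
Q = ΔU + W = 5520 + 2208 = 7729 J.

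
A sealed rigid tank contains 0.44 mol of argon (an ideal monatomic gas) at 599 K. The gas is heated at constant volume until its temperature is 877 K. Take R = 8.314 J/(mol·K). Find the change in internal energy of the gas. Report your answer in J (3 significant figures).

ΔU ≈ 1530 J

Constant volume ⇒ W = 0, so Q = ΔU = nCᵥΔT with Cᵥ = 3R/2 = 12.47 J/(mol·K).
ΔU = (0.44)(12.47)(877 − 599) = 1525 J.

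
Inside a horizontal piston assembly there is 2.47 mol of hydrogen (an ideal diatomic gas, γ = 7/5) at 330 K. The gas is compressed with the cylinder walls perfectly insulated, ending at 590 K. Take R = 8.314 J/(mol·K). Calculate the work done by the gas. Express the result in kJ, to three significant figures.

W ≈ -13.3 kJ

Adiabatic ⇒ Q = 0, so W_by = −ΔU = nCᵥ(T₁ − T₂).
Cᵥ = 5R/2 = 20.79 J/(mol·K).
W = (2.47)(20.79)(330 − 590) = -13348 J.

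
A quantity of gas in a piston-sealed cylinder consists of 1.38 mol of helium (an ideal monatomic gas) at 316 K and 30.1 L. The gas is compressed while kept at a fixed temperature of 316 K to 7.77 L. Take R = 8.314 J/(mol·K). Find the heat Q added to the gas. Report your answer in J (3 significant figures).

Isothermal ⇒ ΔU = 0, so Q = W = nRT ln(V₂/V₁).
Q = (1.38)(8.314)(316) ln(7.77/30.1) = 3626 × -1.354 = -4910 J.

Q ≈ -4910 J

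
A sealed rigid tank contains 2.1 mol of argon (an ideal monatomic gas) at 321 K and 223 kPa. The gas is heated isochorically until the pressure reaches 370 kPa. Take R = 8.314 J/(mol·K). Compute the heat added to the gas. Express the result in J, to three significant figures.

Constant volume ⇒ W = 0, so Q = ΔU = nCᵥΔT with Cᵥ = 3R/2 = 12.47 J/(mol·K).
At constant V, T₂/T₁ = P₂/P₁ ⇒ ΔT = T₁(P₂/P₁ − 1) = 321·(370/223 − 1) = 211.6 K.
ΔU = (2.1)(12.47)(211.6) = 5542 J.

Q ≈ 5540 J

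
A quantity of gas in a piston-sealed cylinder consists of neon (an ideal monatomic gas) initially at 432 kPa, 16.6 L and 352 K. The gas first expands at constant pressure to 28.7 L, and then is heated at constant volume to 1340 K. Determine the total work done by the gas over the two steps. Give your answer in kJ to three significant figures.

W_total ≈ 5.23 kJ

Step 1 (isobaric): W = PΔV = (432 kPa)(28.7 − 16.6 L) = 5227 J.
Step 2 (isochoric): W = 0 (constant volume).
W_total = 5227 + 0 = 5227 J.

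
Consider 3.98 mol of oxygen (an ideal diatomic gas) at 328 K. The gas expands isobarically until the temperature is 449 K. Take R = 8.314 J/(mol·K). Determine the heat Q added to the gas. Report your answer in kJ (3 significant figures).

Isobaric: W = nRΔT = (3.98)(8.314)(121) = 4004 J.
ΔU = nCᵥΔT with Cᵥ = 5R/2: ΔU = (3.98)(20.79)(121) = 10010 J.
Q = ΔU + W = 10010 + 4004 = 14013 J.

Q ≈ 14.0 kJ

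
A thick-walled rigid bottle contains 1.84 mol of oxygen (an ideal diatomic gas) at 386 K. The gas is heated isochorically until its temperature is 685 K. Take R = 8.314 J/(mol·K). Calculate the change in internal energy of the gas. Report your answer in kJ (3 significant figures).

Constant volume ⇒ W = 0, so Q = ΔU = nCᵥΔT with Cᵥ = 5R/2 = 20.79 J/(mol·K).
ΔU = (1.84)(20.79)(685 − 386) = 11435 J.

ΔU ≈ 11.4 kJ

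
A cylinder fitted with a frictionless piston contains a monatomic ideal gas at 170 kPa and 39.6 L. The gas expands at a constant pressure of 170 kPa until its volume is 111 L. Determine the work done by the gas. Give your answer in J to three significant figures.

Isobaric: W = P ΔV.
W = (170 kPa)(111 − 39.6 L) = (170)(71.4) = 12138 J.

W ≈ 12100 J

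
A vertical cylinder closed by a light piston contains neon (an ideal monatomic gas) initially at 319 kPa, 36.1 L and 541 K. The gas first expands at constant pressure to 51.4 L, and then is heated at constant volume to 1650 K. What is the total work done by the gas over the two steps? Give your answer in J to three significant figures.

W_total ≈ 4880 J

Step 1 (isobaric): W = PΔV = (319 kPa)(51.4 − 36.1 L) = 4881 J.
Step 2 (isochoric): W = 0 (constant volume).
W_total = 4881 + 0 = 4881 J.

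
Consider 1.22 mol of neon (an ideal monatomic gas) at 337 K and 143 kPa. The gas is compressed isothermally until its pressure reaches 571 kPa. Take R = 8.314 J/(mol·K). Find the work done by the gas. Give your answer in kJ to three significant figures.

W ≈ -4.73 kJ

Isothermal process: W = nRT ln(V₂/V₁) = nRT ln(P₁/P₂).
W = (1.22)(8.314)(337) × ln(143/571)
  = 3418 × ln(0.2504) = 3418 × -1.385
W_by_gas = -4733 J.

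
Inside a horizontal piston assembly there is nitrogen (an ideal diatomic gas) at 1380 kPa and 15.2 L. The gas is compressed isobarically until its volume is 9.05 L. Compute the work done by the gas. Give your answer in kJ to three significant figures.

W ≈ -8.49 kJ

Isobaric: W = P ΔV.
W = (1380 kPa)(9.05 − 15.2 L) = (1380)(-6.15) = -8487 J.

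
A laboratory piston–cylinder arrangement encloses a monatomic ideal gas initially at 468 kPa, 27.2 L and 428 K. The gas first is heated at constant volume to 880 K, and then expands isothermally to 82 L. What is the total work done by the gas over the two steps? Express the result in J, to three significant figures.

Step 1 (isochoric): W = 0 (constant volume).
After step 1: P = 962.2 kPa (V unchanged).
Step 2 (isothermal): W = P₁V₁ ln(V₂/V₁) = (26173) ln(82/27.2) = 28882 J.
W_total = 0 + 28882 = 28882 J.

W_total ≈ 28900 J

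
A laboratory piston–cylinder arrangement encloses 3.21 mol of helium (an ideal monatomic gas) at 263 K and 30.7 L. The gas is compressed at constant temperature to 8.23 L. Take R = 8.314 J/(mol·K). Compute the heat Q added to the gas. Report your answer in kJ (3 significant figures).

Isothermal ⇒ ΔU = 0, so Q = W = nRT ln(V₂/V₁).
Q = (3.21)(8.314)(263) ln(8.23/30.7) = 7019 × -1.316 = -9240 J.

Q ≈ -9.24 kJ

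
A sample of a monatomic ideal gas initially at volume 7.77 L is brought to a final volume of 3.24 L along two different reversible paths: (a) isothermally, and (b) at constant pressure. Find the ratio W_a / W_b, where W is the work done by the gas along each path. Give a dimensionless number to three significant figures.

Path (a) isothermal: W = P₁V₁ ln(V₂/V₁) → W_a/(P₁V₁) = -0.8747.
Path (b) isobaric: W = P₁(V₂ − V₁) → W_b/(P₁V₁) = -0.583.
W_a / W_b = -0.8747 / -0.583 = 1.5.

W_a / W_b ≈ 1.50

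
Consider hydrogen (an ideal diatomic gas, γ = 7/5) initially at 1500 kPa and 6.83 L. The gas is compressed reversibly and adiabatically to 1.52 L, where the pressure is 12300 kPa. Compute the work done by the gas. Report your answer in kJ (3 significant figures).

Adiabatic: W = (P₁V₁ − P₂V₂)/(γ − 1) with γ = 7/5.
P₁V₁ = 10245 J, P₂V₂ = 18696 J.
W = (10245 − 18696) / 0.4 = -21128 J.

W ≈ -21.1 kJ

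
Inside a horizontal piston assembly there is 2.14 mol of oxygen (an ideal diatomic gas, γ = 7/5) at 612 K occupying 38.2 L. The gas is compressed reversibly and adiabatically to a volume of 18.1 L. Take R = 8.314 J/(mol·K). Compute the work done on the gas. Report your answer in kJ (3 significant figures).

Adiabatic: TV^(γ−1) = const with γ = 7/5.
T₂ = T₁ (V₁/V₂)^(γ−1) = 612 × (38.2/18.1)^0.4 = 612 × 1.348 = 825.1 K.
W_by = nCᵥ(T₁ − T₂) = (2.14)(20.79)(612 − 825.1) = -9479 J.
Work on gas = −W_by = 9479 J.

W ≈ 9.48 kJ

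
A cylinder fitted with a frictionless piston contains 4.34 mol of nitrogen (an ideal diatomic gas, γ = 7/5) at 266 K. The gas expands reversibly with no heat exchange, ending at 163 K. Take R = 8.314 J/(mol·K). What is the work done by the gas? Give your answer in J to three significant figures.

Adiabatic ⇒ Q = 0, so W_by = −ΔU = nCᵥ(T₁ − T₂).
Cᵥ = 5R/2 = 20.79 J/(mol·K).
W = (4.34)(20.79)(266 − 163) = 9291 J.

W ≈ 9290 J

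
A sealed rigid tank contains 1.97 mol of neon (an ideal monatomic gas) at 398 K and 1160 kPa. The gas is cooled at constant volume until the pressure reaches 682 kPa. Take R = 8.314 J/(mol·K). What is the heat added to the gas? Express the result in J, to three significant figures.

Constant volume ⇒ W = 0, so Q = ΔU = nCᵥΔT with Cᵥ = 3R/2 = 12.47 J/(mol·K).
At constant V, T₂/T₁ = P₂/P₁ ⇒ ΔT = T₁(P₂/P₁ − 1) = 398·(682/1160 − 1) = -164 K.
ΔU = (1.97)(12.47)(-164) = -4029 J.

Q ≈ -4030 J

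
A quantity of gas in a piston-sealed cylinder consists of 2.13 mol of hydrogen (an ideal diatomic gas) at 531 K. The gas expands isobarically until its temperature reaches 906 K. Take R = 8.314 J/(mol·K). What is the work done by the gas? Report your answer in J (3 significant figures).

Isobaric: W = P ΔV = nR ΔT.
W = (2.13)(8.314)(906 − 531) = 6641 J.

W ≈ 6640 J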